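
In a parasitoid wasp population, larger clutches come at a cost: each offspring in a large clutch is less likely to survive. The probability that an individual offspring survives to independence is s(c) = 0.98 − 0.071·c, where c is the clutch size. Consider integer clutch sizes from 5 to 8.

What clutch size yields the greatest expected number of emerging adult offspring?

Expected emerging adult offspring = c × s(c):
  c=5: 5 × 0.625 = 3.125
  c=6: 6 × 0.554 = 3.324
  c=7: 7 × 0.483 = 3.381
  c=8: 8 × 0.412 = 3.296
Maximum at c = 7 (3.381 emerging adult offspring).

7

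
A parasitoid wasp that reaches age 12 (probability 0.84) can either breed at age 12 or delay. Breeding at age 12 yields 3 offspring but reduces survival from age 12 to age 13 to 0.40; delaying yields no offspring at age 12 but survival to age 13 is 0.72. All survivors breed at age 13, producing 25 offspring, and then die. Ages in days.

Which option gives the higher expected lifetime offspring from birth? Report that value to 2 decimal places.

breed at age 12: R₀ = 0.84 × (3 + 0.40 × 25) = 0.84 × 13.0000 = 10.9200
delay to age 13: R₀ = 0.84 × (0.72 × 25) = 0.84 × 18.0000 = 15.1200
Higher: delay to age 13 (15.1200).

15.12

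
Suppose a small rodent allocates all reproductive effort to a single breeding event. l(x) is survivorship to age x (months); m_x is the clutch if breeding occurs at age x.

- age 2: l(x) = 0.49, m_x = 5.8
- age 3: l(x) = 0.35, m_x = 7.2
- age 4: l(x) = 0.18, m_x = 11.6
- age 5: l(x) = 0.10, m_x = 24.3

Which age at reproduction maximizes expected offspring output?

2

Expected offspring if breeding at age x = l(x) × m_x:
  age 2: 0.49 × 5.8 = 2.842
  age 3: 0.35 × 7.2 = 2.520
  age 4: 0.18 × 11.6 = 2.088
  age 5: 0.10 × 24.3 = 2.430
Maximum at age 2 (2.842).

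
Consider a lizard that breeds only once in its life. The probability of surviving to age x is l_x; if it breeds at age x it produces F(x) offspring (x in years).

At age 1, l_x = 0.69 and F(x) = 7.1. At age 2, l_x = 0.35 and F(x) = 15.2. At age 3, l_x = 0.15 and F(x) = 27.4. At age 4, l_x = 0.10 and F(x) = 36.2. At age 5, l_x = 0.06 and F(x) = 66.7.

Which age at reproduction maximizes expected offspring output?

Expected offspring if breeding at age x = l_x × F(x):
  age 1: 0.69 × 7.1 = 4.899
  age 2: 0.35 × 15.2 = 5.320
  age 3: 0.15 × 27.4 = 4.110
  age 4: 0.10 × 36.2 = 3.620
  age 5: 0.06 × 66.7 = 4.002
Maximum at age 2 (5.320).

2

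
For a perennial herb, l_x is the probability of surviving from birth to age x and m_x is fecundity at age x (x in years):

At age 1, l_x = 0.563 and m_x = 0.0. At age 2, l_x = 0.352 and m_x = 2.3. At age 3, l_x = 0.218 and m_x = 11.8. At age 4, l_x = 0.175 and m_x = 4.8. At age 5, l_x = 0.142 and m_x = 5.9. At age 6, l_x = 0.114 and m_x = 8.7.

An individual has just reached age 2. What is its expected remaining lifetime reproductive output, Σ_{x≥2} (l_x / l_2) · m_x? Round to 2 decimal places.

l_2 = 0.352. Conditional survival from age 2 to x is l_x / l_2.
  x=2: (0.352/0.352) × 2.3 = 2.3000
  x=3: (0.218/0.352) × 11.8 = 7.3080
  x=4: (0.175/0.352) × 4.8 = 2.3864
  x=5: (0.142/0.352) × 5.9 = 2.3801
  x=6: (0.114/0.352) × 8.7 = 2.8176
Sum = 2.3000 + 7.3080 + 2.3864 + 2.3801 + 2.8176 = 17.1920

17.19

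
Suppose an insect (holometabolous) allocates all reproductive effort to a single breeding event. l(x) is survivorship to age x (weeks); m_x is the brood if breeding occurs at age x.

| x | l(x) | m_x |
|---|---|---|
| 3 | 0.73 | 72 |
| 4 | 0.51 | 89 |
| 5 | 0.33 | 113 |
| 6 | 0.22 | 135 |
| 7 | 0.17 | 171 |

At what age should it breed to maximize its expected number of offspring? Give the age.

Expected offspring if breeding at age x = l(x) × m_x:
  age 3: 0.73 × 72 = 52.560
  age 4: 0.51 × 89 = 45.390
  age 5: 0.33 × 113 = 37.290
  age 6: 0.22 × 135 = 29.700
  age 7: 0.17 × 171 = 29.070
Maximum at age 3 (52.560).

3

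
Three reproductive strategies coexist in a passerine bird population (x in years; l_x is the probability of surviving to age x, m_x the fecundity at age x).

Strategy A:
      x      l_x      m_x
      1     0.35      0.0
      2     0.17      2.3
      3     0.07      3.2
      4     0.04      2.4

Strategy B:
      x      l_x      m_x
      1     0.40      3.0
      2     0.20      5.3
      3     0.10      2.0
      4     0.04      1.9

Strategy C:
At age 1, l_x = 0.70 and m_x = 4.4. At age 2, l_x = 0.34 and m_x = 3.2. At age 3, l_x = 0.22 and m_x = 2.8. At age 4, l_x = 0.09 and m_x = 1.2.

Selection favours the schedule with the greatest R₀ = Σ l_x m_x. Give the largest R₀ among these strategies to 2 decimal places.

4.89

Strategy A: R₀ = 0.35×0.0 + 0.17×2.3 + 0.07×3.2 + 0.04×2.4 = 0.7110
Strategy B: R₀ = 0.40×3.0 + 0.20×5.3 + 0.10×2.0 + 0.04×1.9 = 2.5360
Strategy C: R₀ = 0.70×4.4 + 0.34×3.2 + 0.22×2.8 + 0.09×1.2 = 4.8920
Highest R₀: strategy C with 4.8920.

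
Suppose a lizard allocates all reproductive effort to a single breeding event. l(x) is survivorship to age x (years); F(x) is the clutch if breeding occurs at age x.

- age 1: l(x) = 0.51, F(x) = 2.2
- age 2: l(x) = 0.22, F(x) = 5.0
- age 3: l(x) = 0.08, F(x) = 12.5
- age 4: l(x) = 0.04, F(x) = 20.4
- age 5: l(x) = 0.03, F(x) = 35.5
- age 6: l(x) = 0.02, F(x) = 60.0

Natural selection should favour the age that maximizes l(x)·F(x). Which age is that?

Expected offspring if breeding at age x = l(x) × F(x):
  age 1: 0.51 × 2.2 = 1.122
  age 2: 0.22 × 5.0 = 1.100
  age 3: 0.08 × 12.5 = 1.000
  age 4: 0.04 × 20.4 = 0.816
  age 5: 0.03 × 35.5 = 1.065
  age 6: 0.02 × 60.0 = 1.200
Maximum at age 6 (1.200).

6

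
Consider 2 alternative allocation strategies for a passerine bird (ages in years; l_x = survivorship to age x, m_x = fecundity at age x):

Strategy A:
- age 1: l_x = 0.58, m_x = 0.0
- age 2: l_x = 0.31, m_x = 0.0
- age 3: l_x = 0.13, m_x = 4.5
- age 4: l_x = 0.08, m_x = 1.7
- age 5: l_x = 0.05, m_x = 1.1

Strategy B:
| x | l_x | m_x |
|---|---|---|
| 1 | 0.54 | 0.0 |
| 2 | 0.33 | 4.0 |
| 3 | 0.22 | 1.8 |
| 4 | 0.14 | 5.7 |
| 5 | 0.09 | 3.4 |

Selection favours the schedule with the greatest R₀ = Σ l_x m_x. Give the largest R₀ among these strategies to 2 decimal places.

2.82

Strategy A: R₀ = 0.58×0.0 + 0.31×0.0 + 0.13×4.5 + 0.08×1.7 + 0.05×1.1 = 0.7760
Strategy B: R₀ = 0.54×0.0 + 0.33×4.0 + 0.22×1.8 + 0.14×5.7 + 0.09×3.4 = 2.8200
Highest R₀: strategy B with 2.8200.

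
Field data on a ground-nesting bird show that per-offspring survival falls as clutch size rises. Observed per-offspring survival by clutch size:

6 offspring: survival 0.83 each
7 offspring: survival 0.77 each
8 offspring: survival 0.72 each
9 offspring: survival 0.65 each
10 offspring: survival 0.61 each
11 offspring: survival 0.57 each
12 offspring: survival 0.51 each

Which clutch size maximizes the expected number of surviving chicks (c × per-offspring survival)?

11

Expected surviving chicks = c × s(c):
  c=6: 6 × 0.83 = 4.980
  c=7: 7 × 0.77 = 5.390
  c=8: 8 × 0.72 = 5.760
  c=9: 9 × 0.65 = 5.850
  c=10: 10 × 0.61 = 6.100
  c=11: 11 × 0.57 = 6.270
  c=12: 12 × 0.51 = 6.120
Maximum at c = 11 (6.270 surviving chicks).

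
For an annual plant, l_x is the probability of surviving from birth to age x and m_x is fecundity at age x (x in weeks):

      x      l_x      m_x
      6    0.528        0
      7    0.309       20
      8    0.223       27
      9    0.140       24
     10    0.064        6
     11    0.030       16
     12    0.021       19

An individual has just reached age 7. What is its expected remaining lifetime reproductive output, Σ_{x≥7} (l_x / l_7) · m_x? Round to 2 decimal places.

l_7 = 0.309. Conditional survival from age 7 to x is l_x / l_7.
  x=7: (0.309/0.309) × 20 = 20.0000
  x=8: (0.223/0.309) × 27 = 19.4854
  x=9: (0.140/0.309) × 24 = 10.8738
  x=10: (0.064/0.309) × 6 = 1.2427
  x=11: (0.030/0.309) × 16 = 1.5534
  x=12: (0.021/0.309) × 19 = 1.2913
Sum = 20.0000 + 19.4854 + 10.8738 + 1.2427 + 1.5534 + 1.2913 = 54.4466

54.45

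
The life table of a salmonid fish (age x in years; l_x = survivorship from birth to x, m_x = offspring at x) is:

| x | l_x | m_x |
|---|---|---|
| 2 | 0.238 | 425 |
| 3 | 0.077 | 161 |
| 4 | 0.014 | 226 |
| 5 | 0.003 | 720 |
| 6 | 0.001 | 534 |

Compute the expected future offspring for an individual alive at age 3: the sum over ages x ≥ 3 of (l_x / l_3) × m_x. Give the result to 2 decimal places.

l_3 = 0.077. Conditional survival from age 3 to x is l_x / l_3.
  x=3: (0.077/0.077) × 161 = 161.0000
  x=4: (0.014/0.077) × 226 = 41.0909
  x=5: (0.003/0.077) × 720 = 28.0519
  x=6: (0.001/0.077) × 534 = 6.9351
Sum = 161.0000 + 41.0909 + 28.0519 + 6.9351 = 237.0779

237.08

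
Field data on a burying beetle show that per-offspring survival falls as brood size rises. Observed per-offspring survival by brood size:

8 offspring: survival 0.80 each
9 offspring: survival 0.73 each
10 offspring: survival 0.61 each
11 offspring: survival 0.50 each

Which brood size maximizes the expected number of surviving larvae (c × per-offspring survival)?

9

Expected surviving larvae = c × s(c):
  c=8: 8 × 0.80 = 6.400
  c=9: 9 × 0.73 = 6.570
  c=10: 10 × 0.61 = 6.100
  c=11: 11 × 0.50 = 5.500
Maximum at c = 9 (6.570 surviving larvae).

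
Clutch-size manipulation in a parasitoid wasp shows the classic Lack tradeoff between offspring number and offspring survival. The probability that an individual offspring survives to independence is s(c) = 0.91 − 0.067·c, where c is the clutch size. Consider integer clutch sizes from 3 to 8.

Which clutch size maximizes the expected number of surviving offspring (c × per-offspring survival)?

7

Expected surviving offspring = c × s(c):
  c=3: 3 × 0.709 = 2.127
  c=4: 4 × 0.642 = 2.568
  c=5: 5 × 0.575 = 2.875
  c=6: 6 × 0.508 = 3.048
  c=7: 7 × 0.441 = 3.087
  c=8: 8 × 0.374 = 2.992
Maximum at c = 7 (3.087 surviving offspring).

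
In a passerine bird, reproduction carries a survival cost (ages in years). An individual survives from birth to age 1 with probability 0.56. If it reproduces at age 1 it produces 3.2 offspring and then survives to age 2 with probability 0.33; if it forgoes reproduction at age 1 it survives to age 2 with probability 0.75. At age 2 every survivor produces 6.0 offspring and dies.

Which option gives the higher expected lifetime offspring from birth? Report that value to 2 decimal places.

breed at age 1: R₀ = 0.56 × (3.2 + 0.33 × 6.0) = 0.56 × 5.1800 = 2.9008
delay to age 2: R₀ = 0.56 × (0.75 × 6.0) = 0.56 × 4.5000 = 2.5200
Higher: breed at age 1 (2.9008).

2.90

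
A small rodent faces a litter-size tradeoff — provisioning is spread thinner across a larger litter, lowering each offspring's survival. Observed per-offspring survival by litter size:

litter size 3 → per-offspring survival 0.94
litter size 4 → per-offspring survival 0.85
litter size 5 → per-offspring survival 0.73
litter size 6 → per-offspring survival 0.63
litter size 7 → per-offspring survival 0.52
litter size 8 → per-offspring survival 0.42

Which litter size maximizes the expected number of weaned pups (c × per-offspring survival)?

Expected weaned pups = c × s(c):
  c=3: 3 × 0.94 = 2.820
  c=4: 4 × 0.85 = 3.400
  c=5: 5 × 0.73 = 3.650
  c=6: 6 × 0.63 = 3.780
  c=7: 7 × 0.52 = 3.640
  c=8: 8 × 0.42 = 3.360
Maximum at c = 6 (3.780 weaned pups).

6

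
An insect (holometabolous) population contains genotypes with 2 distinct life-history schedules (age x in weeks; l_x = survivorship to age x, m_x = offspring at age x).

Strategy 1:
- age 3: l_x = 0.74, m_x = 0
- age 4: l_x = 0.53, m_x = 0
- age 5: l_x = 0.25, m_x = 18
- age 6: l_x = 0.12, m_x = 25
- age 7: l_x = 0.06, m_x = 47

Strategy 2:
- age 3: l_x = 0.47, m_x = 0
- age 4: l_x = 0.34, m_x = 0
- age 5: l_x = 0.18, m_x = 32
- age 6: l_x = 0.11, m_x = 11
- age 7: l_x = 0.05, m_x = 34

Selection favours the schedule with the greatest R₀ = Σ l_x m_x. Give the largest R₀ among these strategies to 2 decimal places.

10.32

Strategy 1: R₀ = 0.74×0 + 0.53×0 + 0.25×18 + 0.12×25 + 0.06×47 = 10.3200
Strategy 2: R₀ = 0.47×0 + 0.34×0 + 0.18×32 + 0.11×11 + 0.05×34 = 8.6700
Highest R₀: strategy 1 with 10.3200.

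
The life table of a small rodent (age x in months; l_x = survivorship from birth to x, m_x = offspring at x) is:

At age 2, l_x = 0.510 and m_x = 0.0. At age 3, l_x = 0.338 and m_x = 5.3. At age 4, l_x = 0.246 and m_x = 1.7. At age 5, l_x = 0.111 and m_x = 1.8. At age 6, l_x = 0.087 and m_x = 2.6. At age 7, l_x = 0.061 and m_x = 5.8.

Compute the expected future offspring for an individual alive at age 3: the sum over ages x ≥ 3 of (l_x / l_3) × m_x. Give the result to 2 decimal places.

l_3 = 0.338. Conditional survival from age 3 to x is l_x / l_3.
  x=3: (0.338/0.338) × 5.3 = 5.3000
  x=4: (0.246/0.338) × 1.7 = 1.2373
  x=5: (0.111/0.338) × 1.8 = 0.5911
  x=6: (0.087/0.338) × 2.6 = 0.6692
  x=7: (0.061/0.338) × 5.8 = 1.0467
Sum = 5.3000 + 1.2373 + 0.5911 + 0.6692 + 1.0467 = 8.8444

8.84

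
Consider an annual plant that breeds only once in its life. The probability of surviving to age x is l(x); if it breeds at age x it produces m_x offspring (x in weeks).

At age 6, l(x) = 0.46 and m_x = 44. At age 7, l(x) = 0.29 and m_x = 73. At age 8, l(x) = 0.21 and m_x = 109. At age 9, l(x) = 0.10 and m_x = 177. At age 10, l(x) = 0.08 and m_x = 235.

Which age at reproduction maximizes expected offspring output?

Expected offspring if breeding at age x = l(x) × m_x:
  age 6: 0.46 × 44 = 20.240
  age 7: 0.29 × 73 = 21.170
  age 8: 0.21 × 109 = 22.890
  age 9: 0.10 × 177 = 17.700
  age 10: 0.08 × 235 = 18.800
Maximum at age 8 (22.890).

8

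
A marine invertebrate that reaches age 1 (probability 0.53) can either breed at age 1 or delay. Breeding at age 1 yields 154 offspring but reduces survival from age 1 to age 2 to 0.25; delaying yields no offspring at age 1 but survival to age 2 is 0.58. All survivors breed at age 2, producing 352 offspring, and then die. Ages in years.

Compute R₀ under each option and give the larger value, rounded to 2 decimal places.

128.26

breed at age 1: R₀ = 0.53 × (154 + 0.25 × 352) = 0.53 × 242.0000 = 128.2600
delay to age 2: R₀ = 0.53 × (0.58 × 352) = 0.53 × 204.1600 = 108.2048
Higher: breed at age 1 (128.2600).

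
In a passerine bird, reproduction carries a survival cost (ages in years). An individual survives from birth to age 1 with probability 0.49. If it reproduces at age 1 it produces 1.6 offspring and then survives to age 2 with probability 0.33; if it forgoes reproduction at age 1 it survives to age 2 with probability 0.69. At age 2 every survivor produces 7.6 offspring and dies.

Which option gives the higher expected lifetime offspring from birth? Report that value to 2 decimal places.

breed at age 1: R₀ = 0.49 × (1.6 + 0.33 × 7.6) = 0.49 × 4.1080 = 2.0129
delay to age 2: R₀ = 0.49 × (0.69 × 7.6) = 0.49 × 5.2440 = 2.5696
Higher: delay to age 2 (2.5696).

2.57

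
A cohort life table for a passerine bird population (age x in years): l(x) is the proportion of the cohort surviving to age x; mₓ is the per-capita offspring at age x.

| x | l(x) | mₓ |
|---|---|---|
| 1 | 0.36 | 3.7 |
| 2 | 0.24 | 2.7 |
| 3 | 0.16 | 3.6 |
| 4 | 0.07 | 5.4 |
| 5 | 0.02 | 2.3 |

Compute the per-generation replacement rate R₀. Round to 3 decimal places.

2.980

R₀ = Σ l(x) mₓ:
  age 1: 0.36 × 3.7 = 1.3320
  age 2: 0.24 × 2.7 = 0.6480
  age 3: 0.16 × 3.6 = 0.5760
  age 4: 0.07 × 5.4 = 0.3780
  age 5: 0.02 × 2.3 = 0.0460
R₀ = 1.3320 + 0.6480 + 0.5760 + 0.3780 + 0.0460 = 2.9800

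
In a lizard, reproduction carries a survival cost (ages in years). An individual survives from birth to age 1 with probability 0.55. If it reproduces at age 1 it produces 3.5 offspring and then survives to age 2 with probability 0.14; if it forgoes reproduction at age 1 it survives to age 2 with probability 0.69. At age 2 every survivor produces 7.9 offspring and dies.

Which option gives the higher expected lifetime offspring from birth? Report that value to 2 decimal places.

3.00

breed at age 1: R₀ = 0.55 × (3.5 + 0.14 × 7.9) = 0.55 × 4.6060 = 2.5333
delay to age 2: R₀ = 0.55 × (0.69 × 7.9) = 0.55 × 5.4510 = 2.9981
Higher: delay to age 2 (2.9981).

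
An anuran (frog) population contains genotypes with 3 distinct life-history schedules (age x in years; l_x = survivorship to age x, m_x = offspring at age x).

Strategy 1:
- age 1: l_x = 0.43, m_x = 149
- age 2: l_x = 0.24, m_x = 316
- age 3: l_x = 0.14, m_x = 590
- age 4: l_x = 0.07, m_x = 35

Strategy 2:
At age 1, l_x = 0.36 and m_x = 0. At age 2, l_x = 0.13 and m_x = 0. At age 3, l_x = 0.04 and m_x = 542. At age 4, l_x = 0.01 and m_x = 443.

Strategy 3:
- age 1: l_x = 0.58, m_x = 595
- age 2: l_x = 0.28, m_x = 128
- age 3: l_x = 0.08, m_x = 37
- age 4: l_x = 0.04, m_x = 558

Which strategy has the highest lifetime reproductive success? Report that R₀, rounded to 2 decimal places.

Strategy 1: R₀ = 0.43×149 + 0.24×316 + 0.14×590 + 0.07×35 = 224.9600
Strategy 2: R₀ = 0.36×0 + 0.13×0 + 0.04×542 + 0.01×443 = 26.1100
Strategy 3: R₀ = 0.58×595 + 0.28×128 + 0.08×37 + 0.04×558 = 406.2200
Highest R₀: strategy 3 with 406.2200.

406.22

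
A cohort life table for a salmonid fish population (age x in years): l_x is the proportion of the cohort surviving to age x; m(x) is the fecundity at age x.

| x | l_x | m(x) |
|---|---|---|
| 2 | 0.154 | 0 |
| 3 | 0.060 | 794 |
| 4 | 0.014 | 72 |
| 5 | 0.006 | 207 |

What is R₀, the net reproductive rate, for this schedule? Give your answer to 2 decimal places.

49.89

R₀ = Σ l_x m(x):
  age 2: 0.154 × 0 = 0.0000
  age 3: 0.060 × 794 = 47.6400
  age 4: 0.014 × 72 = 1.0080
  age 5: 0.006 × 207 = 1.2420
R₀ = 0.0000 + 47.6400 + 1.0080 + 1.2420 = 49.8900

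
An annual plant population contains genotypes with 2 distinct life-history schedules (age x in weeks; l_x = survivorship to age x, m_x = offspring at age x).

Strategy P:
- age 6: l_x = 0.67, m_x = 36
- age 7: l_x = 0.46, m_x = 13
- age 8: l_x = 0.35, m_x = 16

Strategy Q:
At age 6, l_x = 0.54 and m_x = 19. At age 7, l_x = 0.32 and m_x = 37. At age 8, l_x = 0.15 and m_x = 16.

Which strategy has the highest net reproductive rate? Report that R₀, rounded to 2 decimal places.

35.70

Strategy P: R₀ = 0.67×36 + 0.46×13 + 0.35×16 = 35.7000
Strategy Q: R₀ = 0.54×19 + 0.32×37 + 0.15×16 = 24.5000
Highest R₀: strategy P with 35.7000.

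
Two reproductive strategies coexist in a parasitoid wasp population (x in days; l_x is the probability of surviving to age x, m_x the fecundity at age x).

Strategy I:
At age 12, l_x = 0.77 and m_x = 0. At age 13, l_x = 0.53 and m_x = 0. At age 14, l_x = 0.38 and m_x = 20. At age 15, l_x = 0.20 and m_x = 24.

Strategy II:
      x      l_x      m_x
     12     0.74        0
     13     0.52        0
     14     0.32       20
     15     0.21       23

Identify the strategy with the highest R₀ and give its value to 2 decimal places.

Strategy I: R₀ = 0.77×0 + 0.53×0 + 0.38×20 + 0.20×24 = 12.4000
Strategy II: R₀ = 0.74×0 + 0.52×0 + 0.32×20 + 0.21×23 = 11.2300
Highest R₀: strategy I with 12.4000.

12.40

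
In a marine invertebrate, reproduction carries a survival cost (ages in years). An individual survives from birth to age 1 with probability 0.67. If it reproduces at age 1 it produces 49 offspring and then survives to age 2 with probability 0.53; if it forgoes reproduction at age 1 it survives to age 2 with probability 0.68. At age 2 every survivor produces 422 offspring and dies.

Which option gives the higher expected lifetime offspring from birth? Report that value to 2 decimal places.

192.26

breed at age 1: R₀ = 0.67 × (49 + 0.53 × 422) = 0.67 × 272.6600 = 182.6822
delay to age 2: R₀ = 0.67 × (0.68 × 422) = 0.67 × 286.9600 = 192.2632
Higher: delay to age 2 (192.2632).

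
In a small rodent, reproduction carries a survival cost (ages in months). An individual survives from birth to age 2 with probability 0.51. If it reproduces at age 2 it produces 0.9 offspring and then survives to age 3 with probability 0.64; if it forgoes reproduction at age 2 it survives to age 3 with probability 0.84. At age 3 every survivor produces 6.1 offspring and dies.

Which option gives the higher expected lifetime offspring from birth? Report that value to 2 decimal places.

breed at age 2: R₀ = 0.51 × (0.9 + 0.64 × 6.1) = 0.51 × 4.8040 = 2.4500
delay to age 3: R₀ = 0.51 × (0.84 × 6.1) = 0.51 × 5.1240 = 2.6132
Higher: delay to age 3 (2.6132).

2.61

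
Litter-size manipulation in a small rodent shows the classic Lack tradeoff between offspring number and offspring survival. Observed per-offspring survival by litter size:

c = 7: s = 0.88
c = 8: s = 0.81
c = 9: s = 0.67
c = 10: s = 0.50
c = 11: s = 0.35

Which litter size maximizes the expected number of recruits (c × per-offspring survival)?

8

Expected recruits = c × s(c):
  c=7: 7 × 0.88 = 6.160
  c=8: 8 × 0.81 = 6.480
  c=9: 9 × 0.67 = 6.030
  c=10: 10 × 0.50 = 5.000
  c=11: 11 × 0.35 = 3.850
Maximum at c = 8 (6.480 recruits).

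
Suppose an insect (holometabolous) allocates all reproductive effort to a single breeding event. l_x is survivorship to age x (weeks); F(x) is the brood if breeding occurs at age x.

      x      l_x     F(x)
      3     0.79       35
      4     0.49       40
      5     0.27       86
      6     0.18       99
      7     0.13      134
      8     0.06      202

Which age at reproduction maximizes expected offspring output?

Expected offspring if breeding at age x = l_x × F(x):
  age 3: 0.79 × 35 = 27.650
  age 4: 0.49 × 40 = 19.600
  age 5: 0.27 × 86 = 23.220
  age 6: 0.18 × 99 = 17.820
  age 7: 0.13 × 134 = 17.420
  age 8: 0.06 × 202 = 12.120
Maximum at age 3 (27.650).

3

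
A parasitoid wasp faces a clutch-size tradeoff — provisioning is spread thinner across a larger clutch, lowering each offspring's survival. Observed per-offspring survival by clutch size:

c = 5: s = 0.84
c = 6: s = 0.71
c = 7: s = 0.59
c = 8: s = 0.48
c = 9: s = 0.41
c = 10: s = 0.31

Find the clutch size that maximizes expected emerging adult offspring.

Expected emerging adult offspring = c × s(c):
  c=5: 5 × 0.84 = 4.200
  c=6: 6 × 0.71 = 4.260
  c=7: 7 × 0.59 = 4.130
  c=8: 8 × 0.48 = 3.840
  c=9: 9 × 0.41 = 3.690
  c=10: 10 × 0.31 = 3.100
Maximum at c = 6 (4.260 emerging adult offspring).

6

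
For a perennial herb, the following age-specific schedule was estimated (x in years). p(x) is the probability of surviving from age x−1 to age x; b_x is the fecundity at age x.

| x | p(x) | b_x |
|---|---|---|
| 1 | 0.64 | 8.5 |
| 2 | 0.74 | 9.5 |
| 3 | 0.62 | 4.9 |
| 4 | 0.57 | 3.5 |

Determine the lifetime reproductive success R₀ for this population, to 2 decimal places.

Survivorship from birth: l_x = p_1·p_2·…·p_x.
  l_1 = 0.64000
  l_2 = 0.47360
  l_3 = 0.29363
  l_4 = 0.16737
R₀ = Σ l_x b_x:
  age 1: 0.64000 × 8.5 = 5.4400
  age 2: 0.47360 × 9.5 = 4.4992
  age 3: 0.29363 × 4.9 = 1.4388
  age 4: 0.16737 × 3.5 = 0.5858
R₀ = 5.4400 + 4.4992 + 1.4388 + 0.5858 = 11.9638

11.96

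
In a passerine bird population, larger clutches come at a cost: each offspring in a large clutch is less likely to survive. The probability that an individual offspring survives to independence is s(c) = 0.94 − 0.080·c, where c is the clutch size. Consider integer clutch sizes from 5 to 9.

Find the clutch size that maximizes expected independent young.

Expected independent young = c × s(c):
  c=5: 5 × 0.540 = 2.700
  c=6: 6 × 0.460 = 2.760
  c=7: 7 × 0.380 = 2.660
  c=8: 8 × 0.300 = 2.400
  c=9: 9 × 0.220 = 1.980
Maximum at c = 6 (2.760 independent young).

6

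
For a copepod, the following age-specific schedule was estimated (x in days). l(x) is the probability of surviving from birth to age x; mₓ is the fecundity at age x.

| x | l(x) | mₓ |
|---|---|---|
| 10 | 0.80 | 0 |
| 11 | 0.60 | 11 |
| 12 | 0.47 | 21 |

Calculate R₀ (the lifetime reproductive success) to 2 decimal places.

R₀ = Σ l(x) mₓ:
  age 10: 0.80 × 0 = 0.0000
  age 11: 0.60 × 11 = 6.6000
  age 12: 0.47 × 21 = 9.8700
R₀ = 0.0000 + 6.6000 + 9.8700 = 16.4700

16.47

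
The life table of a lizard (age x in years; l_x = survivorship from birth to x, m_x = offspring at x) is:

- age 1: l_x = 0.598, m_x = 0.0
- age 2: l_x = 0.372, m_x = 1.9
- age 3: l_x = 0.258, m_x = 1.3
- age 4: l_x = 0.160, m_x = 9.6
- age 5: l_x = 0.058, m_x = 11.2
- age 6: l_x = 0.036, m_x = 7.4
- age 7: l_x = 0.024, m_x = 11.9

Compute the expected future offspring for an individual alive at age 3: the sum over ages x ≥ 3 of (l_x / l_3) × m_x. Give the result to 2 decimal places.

l_3 = 0.258. Conditional survival from age 3 to x is l_x / l_3.
  x=3: (0.258/0.258) × 1.3 = 1.3000
  x=4: (0.160/0.258) × 9.6 = 5.9535
  x=5: (0.058/0.258) × 11.2 = 2.5178
  x=6: (0.036/0.258) × 7.4 = 1.0326
  x=7: (0.024/0.258) × 11.9 = 1.1070
Sum = 1.3000 + 5.9535 + 2.5178 + 1.0326 + 1.1070 = 11.9109

11.91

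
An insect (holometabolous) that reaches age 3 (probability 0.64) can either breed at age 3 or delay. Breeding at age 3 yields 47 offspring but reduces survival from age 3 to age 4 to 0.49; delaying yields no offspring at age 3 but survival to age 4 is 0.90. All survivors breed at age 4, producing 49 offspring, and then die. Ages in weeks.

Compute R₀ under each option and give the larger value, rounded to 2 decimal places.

45.45

breed at age 3: R₀ = 0.64 × (47 + 0.49 × 49) = 0.64 × 71.0100 = 45.4464
delay to age 4: R₀ = 0.64 × (0.90 × 49) = 0.64 × 44.1000 = 28.2240
Higher: breed at age 3 (45.4464).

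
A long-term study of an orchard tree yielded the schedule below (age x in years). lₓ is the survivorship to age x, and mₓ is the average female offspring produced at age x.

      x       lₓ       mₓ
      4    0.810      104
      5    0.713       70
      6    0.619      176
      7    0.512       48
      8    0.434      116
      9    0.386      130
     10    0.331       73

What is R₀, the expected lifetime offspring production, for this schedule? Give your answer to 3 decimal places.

R₀ = Σ lₓ mₓ:
  age 4: 0.810 × 104 = 84.2400
  age 5: 0.713 × 70 = 49.9100
  age 6: 0.619 × 176 = 108.9440
  age 7: 0.512 × 48 = 24.5760
  age 8: 0.434 × 116 = 50.3440
  age 9: 0.386 × 130 = 50.1800
  age 10: 0.331 × 73 = 24.1630
R₀ = 84.2400 + 49.9100 + 108.9440 + 24.5760 + 50.3440 + 50.1800 + 24.1630 = 392.3570

392.357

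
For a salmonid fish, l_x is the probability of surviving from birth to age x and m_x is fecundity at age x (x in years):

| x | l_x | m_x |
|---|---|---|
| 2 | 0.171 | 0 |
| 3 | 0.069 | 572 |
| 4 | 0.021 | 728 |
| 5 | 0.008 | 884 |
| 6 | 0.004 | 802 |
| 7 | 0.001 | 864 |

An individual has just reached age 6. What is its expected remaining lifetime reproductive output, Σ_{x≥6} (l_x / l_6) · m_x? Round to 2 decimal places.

l_6 = 0.004. Conditional survival from age 6 to x is l_x / l_6.
  x=6: (0.004/0.004) × 802 = 802.0000
  x=7: (0.001/0.004) × 864 = 216.0000
Sum = 802.0000 + 216.0000 = 1018.0000

1018.00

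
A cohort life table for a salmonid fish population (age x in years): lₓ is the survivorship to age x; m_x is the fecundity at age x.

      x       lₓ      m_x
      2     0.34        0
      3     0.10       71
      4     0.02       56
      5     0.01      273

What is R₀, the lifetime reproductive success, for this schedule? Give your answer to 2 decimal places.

R₀ = Σ lₓ m_x:
  age 2: 0.34 × 0 = 0.0000
  age 3: 0.10 × 71 = 7.1000
  age 4: 0.02 × 56 = 1.1200
  age 5: 0.01 × 273 = 2.7300
R₀ = 0.0000 + 7.1000 + 1.1200 + 2.7300 = 10.9500

10.95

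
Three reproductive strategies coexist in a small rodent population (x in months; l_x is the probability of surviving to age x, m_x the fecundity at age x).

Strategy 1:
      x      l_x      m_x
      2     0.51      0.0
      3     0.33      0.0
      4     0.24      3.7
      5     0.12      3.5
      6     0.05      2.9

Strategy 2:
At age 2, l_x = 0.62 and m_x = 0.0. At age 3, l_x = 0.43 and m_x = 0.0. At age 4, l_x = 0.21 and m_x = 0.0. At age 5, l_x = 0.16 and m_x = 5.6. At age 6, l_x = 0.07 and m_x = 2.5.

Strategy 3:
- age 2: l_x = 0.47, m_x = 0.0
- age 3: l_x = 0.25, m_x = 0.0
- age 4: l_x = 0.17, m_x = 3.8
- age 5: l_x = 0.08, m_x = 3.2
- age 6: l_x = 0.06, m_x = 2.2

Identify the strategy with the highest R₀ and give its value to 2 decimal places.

1.45

Strategy 1: R₀ = 0.51×0.0 + 0.33×0.0 + 0.24×3.7 + 0.12×3.5 + 0.05×2.9 = 1.4530
Strategy 2: R₀ = 0.62×0.0 + 0.43×0.0 + 0.21×0.0 + 0.16×5.6 + 0.07×2.5 = 1.0710
Strategy 3: R₀ = 0.47×0.0 + 0.25×0.0 + 0.17×3.8 + 0.08×3.2 + 0.06×2.2 = 1.0340
Highest R₀: strategy 1 with 1.4530.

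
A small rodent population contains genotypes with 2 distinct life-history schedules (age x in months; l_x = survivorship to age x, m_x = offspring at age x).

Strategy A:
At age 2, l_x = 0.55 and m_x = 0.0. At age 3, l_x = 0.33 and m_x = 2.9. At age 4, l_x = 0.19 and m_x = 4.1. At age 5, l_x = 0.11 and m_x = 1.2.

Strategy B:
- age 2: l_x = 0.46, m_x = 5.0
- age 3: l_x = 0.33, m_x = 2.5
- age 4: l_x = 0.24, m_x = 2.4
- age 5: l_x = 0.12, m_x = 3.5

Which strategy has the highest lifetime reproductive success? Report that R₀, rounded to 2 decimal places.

Strategy A: R₀ = 0.55×0.0 + 0.33×2.9 + 0.19×4.1 + 0.11×1.2 = 1.8680
Strategy B: R₀ = 0.46×5.0 + 0.33×2.5 + 0.24×2.4 + 0.12×3.5 = 4.1210
Highest R₀: strategy B with 4.1210.

4.12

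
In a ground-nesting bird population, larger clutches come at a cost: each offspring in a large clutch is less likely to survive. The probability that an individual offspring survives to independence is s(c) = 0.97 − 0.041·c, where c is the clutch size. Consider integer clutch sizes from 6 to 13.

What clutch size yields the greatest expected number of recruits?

Expected recruits = c × s(c):
  c=6: 6 × 0.724 = 4.344
  c=7: 7 × 0.683 = 4.781
  c=8: 8 × 0.642 = 5.136
  c=9: 9 × 0.601 = 5.409
  c=10: 10 × 0.560 = 5.600
  c=11: 11 × 0.519 = 5.709
  c=12: 12 × 0.478 = 5.736
  c=13: 13 × 0.437 = 5.681
Maximum at c = 12 (5.736 recruits).

12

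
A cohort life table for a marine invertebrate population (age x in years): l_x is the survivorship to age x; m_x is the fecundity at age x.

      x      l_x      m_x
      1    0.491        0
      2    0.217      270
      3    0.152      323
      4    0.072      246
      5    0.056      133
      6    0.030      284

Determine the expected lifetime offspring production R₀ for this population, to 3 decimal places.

R₀ = Σ l_x m_x:
  age 1: 0.491 × 0 = 0.0000
  age 2: 0.217 × 270 = 58.5900
  age 3: 0.152 × 323 = 49.0960
  age 4: 0.072 × 246 = 17.7120
  age 5: 0.056 × 133 = 7.4480
  age 6: 0.030 × 284 = 8.5200
R₀ = 0.0000 + 58.5900 + 49.0960 + 17.7120 + 7.4480 + 8.5200 = 141.3660

141.366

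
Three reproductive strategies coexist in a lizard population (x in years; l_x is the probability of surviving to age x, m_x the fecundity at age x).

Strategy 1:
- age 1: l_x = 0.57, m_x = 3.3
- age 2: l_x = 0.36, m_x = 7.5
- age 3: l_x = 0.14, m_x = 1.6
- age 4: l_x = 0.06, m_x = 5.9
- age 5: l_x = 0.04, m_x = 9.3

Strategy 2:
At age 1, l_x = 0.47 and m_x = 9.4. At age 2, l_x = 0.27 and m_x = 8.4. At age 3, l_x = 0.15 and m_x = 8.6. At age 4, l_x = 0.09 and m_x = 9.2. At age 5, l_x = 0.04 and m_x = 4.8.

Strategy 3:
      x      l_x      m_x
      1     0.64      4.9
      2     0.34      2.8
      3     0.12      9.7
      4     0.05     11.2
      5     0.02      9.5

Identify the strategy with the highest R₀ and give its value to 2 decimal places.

9.00

Strategy 1: R₀ = 0.57×3.3 + 0.36×7.5 + 0.14×1.6 + 0.06×5.9 + 0.04×9.3 = 5.5310
Strategy 2: R₀ = 0.47×9.4 + 0.27×8.4 + 0.15×8.6 + 0.09×9.2 + 0.04×4.8 = 8.9960
Strategy 3: R₀ = 0.64×4.9 + 0.34×2.8 + 0.12×9.7 + 0.05×11.2 + 0.02×9.5 = 6.0020
Highest R₀: strategy 2 with 8.9960.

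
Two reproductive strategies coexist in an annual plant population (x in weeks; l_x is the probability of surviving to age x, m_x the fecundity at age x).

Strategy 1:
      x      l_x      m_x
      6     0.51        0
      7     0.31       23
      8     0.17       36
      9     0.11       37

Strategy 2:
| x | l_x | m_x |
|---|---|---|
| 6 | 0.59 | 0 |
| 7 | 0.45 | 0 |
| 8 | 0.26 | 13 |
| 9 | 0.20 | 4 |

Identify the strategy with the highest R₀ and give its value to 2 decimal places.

Strategy 1: R₀ = 0.51×0 + 0.31×23 + 0.17×36 + 0.11×37 = 17.3200
Strategy 2: R₀ = 0.59×0 + 0.45×0 + 0.26×13 + 0.20×4 = 4.1800
Highest R₀: strategy 1 with 17.3200.

17.32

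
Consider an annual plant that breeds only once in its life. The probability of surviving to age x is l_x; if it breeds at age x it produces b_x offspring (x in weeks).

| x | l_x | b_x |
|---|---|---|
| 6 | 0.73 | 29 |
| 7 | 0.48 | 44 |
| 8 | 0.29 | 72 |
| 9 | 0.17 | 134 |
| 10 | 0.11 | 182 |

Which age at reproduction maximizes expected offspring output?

Expected offspring if breeding at age x = l_x × b_x:
  age 6: 0.73 × 29 = 21.170
  age 7: 0.48 × 44 = 21.120
  age 8: 0.29 × 72 = 20.880
  age 9: 0.17 × 134 = 22.780
  age 10: 0.11 × 182 = 20.020
Maximum at age 9 (22.780).

9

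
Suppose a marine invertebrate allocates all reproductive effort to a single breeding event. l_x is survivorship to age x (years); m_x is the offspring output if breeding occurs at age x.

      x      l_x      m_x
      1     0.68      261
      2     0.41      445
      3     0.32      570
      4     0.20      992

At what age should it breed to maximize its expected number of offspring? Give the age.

Expected offspring if breeding at age x = l_x × m_x:
  age 1: 0.68 × 261 = 177.480
  age 2: 0.41 × 445 = 182.450
  age 3: 0.32 × 570 = 182.400
  age 4: 0.20 × 992 = 198.400
Maximum at age 4 (198.400).

4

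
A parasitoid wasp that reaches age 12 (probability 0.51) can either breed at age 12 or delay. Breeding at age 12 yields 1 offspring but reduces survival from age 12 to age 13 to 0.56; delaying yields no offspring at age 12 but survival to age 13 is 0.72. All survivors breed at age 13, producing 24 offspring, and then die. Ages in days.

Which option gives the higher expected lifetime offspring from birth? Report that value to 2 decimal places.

8.81

breed at age 12: R₀ = 0.51 × (1 + 0.56 × 24) = 0.51 × 14.4400 = 7.3644
delay to age 13: R₀ = 0.51 × (0.72 × 24) = 0.51 × 17.2800 = 8.8128
Higher: delay to age 13 (8.8128).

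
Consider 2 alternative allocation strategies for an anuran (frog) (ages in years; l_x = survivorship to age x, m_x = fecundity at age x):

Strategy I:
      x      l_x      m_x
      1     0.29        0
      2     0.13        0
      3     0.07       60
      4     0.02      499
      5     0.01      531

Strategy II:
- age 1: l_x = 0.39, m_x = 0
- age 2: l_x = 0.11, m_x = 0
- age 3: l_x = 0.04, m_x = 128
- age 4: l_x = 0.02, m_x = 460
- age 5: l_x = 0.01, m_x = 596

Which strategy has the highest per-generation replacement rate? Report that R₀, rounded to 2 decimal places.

20.28

Strategy I: R₀ = 0.29×0 + 0.13×0 + 0.07×60 + 0.02×499 + 0.01×531 = 19.4900
Strategy II: R₀ = 0.39×0 + 0.11×0 + 0.04×128 + 0.02×460 + 0.01×596 = 20.2800
Highest R₀: strategy II with 20.2800.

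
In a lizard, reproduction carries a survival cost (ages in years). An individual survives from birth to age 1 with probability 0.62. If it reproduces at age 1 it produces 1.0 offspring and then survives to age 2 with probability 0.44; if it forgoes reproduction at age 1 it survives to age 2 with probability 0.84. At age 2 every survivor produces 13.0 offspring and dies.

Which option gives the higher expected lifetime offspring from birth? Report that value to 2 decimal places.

breed at age 1: R₀ = 0.62 × (1.0 + 0.44 × 13.0) = 0.62 × 6.7200 = 4.1664
delay to age 2: R₀ = 0.62 × (0.84 × 13.0) = 0.62 × 10.9200 = 6.7704
Higher: delay to age 2 (6.7704).

6.77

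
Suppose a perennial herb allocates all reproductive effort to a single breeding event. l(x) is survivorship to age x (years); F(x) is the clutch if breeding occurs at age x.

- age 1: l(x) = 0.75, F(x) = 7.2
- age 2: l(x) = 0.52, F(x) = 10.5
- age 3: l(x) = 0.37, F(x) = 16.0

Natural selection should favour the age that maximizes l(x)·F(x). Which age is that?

Expected offspring if breeding at age x = l(x) × F(x):
  age 1: 0.75 × 7.2 = 5.400
  age 2: 0.52 × 10.5 = 5.460
  age 3: 0.37 × 16.0 = 5.920
Maximum at age 3 (5.920).

3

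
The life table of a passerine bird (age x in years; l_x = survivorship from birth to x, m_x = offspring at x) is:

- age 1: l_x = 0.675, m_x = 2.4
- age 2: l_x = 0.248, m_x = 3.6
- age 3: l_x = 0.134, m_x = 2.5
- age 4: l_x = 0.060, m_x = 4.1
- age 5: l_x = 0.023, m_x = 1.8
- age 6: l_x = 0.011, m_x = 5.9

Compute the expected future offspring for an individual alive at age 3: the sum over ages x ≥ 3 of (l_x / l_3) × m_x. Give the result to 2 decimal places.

l_3 = 0.134. Conditional survival from age 3 to x is l_x / l_3.
  x=3: (0.134/0.134) × 2.5 = 2.5000
  x=4: (0.060/0.134) × 4.1 = 1.8358
  x=5: (0.023/0.134) × 1.8 = 0.3090
  x=6: (0.011/0.134) × 5.9 = 0.4843
Sum = 2.5000 + 1.8358 + 0.3090 + 0.4843 = 5.1291

5.13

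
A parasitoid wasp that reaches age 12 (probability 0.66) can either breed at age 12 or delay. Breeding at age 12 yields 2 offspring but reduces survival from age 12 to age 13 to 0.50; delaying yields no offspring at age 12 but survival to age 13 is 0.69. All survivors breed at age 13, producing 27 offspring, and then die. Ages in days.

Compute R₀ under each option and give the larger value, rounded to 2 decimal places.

breed at age 12: R₀ = 0.66 × (2 + 0.50 × 27) = 0.66 × 15.5000 = 10.2300
delay to age 13: R₀ = 0.66 × (0.69 × 27) = 0.66 × 18.6300 = 12.2958
Higher: delay to age 13 (12.2958).

12.30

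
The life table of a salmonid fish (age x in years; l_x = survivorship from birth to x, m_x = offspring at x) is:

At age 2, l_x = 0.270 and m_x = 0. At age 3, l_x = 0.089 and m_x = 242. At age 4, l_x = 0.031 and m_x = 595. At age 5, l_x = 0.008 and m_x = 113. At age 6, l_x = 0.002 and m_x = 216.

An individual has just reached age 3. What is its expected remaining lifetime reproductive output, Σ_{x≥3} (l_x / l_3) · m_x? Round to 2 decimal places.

464.26

l_3 = 0.089. Conditional survival from age 3 to x is l_x / l_3.
  x=3: (0.089/0.089) × 242 = 242.0000
  x=4: (0.031/0.089) × 595 = 207.2472
  x=5: (0.008/0.089) × 113 = 10.1573
  x=6: (0.002/0.089) × 216 = 4.8539
Sum = 242.0000 + 207.2472 + 10.1573 + 4.8539 = 464.2584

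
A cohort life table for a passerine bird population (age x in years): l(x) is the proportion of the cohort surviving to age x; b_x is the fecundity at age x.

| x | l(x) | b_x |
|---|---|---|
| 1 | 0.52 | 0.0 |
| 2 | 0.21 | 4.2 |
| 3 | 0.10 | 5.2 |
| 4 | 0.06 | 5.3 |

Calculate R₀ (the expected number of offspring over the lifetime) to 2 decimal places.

R₀ = Σ l(x) b_x:
  age 1: 0.52 × 0.0 = 0.0000
  age 2: 0.21 × 4.2 = 0.8820
  age 3: 0.10 × 5.2 = 0.5200
  age 4: 0.06 × 5.3 = 0.3180
R₀ = 0.0000 + 0.8820 + 0.5200 + 0.3180 = 1.7200

1.72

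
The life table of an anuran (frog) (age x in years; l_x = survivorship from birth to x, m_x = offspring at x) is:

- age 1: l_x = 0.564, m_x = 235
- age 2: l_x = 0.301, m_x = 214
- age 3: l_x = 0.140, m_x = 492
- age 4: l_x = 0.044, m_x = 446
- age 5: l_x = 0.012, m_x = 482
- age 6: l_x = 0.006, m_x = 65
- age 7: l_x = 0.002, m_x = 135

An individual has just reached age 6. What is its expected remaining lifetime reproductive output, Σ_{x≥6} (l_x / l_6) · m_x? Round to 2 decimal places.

110.00

l_6 = 0.006. Conditional survival from age 6 to x is l_x / l_6.
  x=6: (0.006/0.006) × 65 = 65.0000
  x=7: (0.002/0.006) × 135 = 45.0000
Sum = 65.0000 + 45.0000 = 110.0000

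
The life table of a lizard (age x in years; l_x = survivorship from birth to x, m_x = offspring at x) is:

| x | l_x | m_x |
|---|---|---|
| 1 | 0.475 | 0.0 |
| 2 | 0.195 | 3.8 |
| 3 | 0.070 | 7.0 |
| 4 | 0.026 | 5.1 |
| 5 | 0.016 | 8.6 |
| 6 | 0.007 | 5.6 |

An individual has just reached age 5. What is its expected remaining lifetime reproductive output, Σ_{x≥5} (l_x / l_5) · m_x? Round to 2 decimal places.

l_5 = 0.016. Conditional survival from age 5 to x is l_x / l_5.
  x=5: (0.016/0.016) × 8.6 = 8.6000
  x=6: (0.007/0.016) × 5.6 = 2.4500
Sum = 8.6000 + 2.4500 = 11.0500

11.05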